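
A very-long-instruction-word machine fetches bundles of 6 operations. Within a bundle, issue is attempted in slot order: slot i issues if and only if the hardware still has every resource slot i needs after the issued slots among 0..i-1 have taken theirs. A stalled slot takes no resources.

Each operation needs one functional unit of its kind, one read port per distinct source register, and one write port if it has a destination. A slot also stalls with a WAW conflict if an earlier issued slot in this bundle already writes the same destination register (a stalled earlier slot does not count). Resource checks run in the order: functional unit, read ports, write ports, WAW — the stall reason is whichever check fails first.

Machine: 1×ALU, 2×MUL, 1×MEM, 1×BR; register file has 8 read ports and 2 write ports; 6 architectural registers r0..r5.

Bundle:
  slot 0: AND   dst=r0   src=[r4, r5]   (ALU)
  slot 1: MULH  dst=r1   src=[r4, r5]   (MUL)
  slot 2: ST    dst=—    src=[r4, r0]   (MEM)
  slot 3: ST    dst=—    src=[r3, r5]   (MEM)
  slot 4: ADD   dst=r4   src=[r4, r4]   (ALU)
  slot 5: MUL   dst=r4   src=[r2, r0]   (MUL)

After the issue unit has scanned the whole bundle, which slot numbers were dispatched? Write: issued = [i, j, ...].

slot 0 (ALU): ISSUE — free A0,Mu2,Ld1,B1 rp6 wp1
slot 1 (MUL): ISSUE — free A0,Mu1,Ld1,B1 rp4 wp0
slot 2 (MEM): ISSUE — free A0,Mu1,Ld0,B1 rp2 wp0
slot 3 (MEM): stall FU — free A0,Mu1,Ld0,B1 rp2 wp0
slot 4 (ALU): stall FU — free A0,Mu1,Ld0,B1 rp2 wp0
slot 5 (MUL): stall WR_PORT — free A0,Mu1,Ld0,B1 rp2 wp0

issued = [0, 1, 2]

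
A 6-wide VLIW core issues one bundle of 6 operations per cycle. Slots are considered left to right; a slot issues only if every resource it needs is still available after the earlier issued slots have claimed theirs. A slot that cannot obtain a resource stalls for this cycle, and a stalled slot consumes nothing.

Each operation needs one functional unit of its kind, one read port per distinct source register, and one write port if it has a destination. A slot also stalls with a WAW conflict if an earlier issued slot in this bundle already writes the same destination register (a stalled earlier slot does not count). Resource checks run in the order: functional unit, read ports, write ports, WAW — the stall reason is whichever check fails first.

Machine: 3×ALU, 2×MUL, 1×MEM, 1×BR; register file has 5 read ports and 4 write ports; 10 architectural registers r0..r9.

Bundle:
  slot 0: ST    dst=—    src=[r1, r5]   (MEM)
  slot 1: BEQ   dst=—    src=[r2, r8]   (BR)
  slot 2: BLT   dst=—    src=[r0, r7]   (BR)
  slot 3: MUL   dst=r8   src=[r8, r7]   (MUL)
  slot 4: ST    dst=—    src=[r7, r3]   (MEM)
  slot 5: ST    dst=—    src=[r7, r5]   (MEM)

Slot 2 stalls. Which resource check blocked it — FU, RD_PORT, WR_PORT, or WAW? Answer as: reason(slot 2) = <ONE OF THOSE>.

#0 MEM src=r1,r5 dispatched  <A:3 Mu:2 Ld:0 B:1 rd:3 wr:4>
#1 BR src=r2,r8 dispatched  <A:3 Mu:2 Ld:0 B:0 rd:1 wr:4>
#2 BR src=r0,r7 held:FU  <A:3 Mu:2 Ld:0 B:0 rd:1 wr:4>
#3 MUL src=r8,r7 held:RD_PORT  <A:3 Mu:2 Ld:0 B:0 rd:1 wr:4>
#4 MEM src=r7,r3 held:FU  <A:3 Mu:2 Ld:0 B:0 rd:1 wr:4>
#5 MEM src=r7,r5 held:FU  <A:3 Mu:2 Ld:0 B:0 rd:1 wr:4>

reason(slot 2) = FU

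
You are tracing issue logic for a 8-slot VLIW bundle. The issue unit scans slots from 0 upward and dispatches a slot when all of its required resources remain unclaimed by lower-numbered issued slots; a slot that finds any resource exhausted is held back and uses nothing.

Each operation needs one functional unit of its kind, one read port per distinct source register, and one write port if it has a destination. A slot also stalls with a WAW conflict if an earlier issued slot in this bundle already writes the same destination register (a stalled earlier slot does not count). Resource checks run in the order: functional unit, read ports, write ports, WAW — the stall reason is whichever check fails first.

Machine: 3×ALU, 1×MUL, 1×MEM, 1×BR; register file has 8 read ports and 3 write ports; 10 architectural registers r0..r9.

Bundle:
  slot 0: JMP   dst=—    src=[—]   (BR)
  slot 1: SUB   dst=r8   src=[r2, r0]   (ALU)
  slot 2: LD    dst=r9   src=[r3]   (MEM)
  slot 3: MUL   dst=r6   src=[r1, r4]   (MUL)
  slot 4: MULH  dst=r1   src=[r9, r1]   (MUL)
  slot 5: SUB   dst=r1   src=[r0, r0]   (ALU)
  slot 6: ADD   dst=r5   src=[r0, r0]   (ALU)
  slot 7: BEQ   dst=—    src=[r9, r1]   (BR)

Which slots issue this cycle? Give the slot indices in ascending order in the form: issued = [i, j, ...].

issued = [0, 1, 2, 3]

  0. BR ⇒ go  {3A/1Mu/1Ld/0B | 8r 3w}
  1. ALU→r8 ⇒ go  {2A/1Mu/1Ld/0B | 6r 2w}
  2. MEM→r9 ⇒ go  {2A/1Mu/0Ld/0B | 5r 1w}
  3. MUL→r6 ⇒ go  {2A/0Mu/0Ld/0B | 3r 0w}
  4. MUL→r1 ⇒ no(FU)  {2A/0Mu/0Ld/0B | 3r 0w}
  5. ALU→r1 ⇒ no(WR_PORT)  {2A/0Mu/0Ld/0B | 3r 0w}
  6. ALU→r5 ⇒ no(WR_PORT)  {2A/0Mu/0Ld/0B | 3r 0w}
  7. BR ⇒ no(FU)  {2A/0Mu/0Ld/0B | 3r 0w}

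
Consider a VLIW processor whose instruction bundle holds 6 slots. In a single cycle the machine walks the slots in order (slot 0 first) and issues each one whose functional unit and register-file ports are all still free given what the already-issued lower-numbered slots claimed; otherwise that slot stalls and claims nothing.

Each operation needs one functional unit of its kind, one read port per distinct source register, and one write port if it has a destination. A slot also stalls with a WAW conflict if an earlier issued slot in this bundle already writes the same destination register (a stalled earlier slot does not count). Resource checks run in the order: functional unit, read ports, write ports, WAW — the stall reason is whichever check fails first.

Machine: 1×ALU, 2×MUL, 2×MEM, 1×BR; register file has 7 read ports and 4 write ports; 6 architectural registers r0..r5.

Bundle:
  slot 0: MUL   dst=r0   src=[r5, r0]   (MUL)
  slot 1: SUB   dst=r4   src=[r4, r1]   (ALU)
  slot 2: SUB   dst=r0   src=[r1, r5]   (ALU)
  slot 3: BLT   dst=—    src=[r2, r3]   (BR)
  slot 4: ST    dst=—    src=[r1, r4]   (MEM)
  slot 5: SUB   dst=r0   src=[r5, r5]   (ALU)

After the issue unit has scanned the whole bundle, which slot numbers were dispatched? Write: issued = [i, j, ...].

issued = [0, 1, 3]

slot 0 (MUL): ISSUE — free A1,Mu1,Ld2,B1 rp5 wp3
slot 1 (ALU): ISSUE — free A0,Mu1,Ld2,B1 rp3 wp2
slot 2 (ALU): stall FU — free A0,Mu1,Ld2,B1 rp3 wp2
slot 3 (BR): ISSUE — free A0,Mu1,Ld2,B0 rp1 wp2
slot 4 (MEM): stall RD_PORT — free A0,Mu1,Ld2,B0 rp1 wp2
slot 5 (ALU): stall FU — free A0,Mu1,Ld2,B0 rp1 wp2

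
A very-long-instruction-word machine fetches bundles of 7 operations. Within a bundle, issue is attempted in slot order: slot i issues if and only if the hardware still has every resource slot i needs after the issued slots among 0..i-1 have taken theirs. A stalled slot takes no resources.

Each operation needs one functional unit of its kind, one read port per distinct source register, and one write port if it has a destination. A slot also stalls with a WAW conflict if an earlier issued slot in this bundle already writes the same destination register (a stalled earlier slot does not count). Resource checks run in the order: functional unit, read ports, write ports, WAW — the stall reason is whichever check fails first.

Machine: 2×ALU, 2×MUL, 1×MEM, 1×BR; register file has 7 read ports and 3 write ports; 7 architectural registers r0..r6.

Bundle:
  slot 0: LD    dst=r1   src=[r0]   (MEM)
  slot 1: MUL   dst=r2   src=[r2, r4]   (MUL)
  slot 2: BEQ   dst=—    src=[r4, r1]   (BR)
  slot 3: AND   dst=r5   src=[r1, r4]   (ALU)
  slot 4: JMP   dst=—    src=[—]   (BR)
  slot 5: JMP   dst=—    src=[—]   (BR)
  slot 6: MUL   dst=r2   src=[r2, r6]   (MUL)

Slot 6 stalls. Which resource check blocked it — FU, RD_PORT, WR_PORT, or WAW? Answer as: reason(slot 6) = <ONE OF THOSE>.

[0] MEM needs rd=1 wr=1: ok; after: ALU=2 MUL=2 MEM=0 BR=1, R=6, W=2
[1] MUL needs rd=2 wr=1: ok; after: ALU=2 MUL=1 MEM=0 BR=1, R=4, W=1
[2] BR needs rd=2 wr=0: ok; after: ALU=2 MUL=1 MEM=0 BR=0, R=2, W=1
[3] ALU needs rd=2 wr=1: ok; after: ALU=1 MUL=1 MEM=0 BR=0, R=0, W=0
[4] BR needs rd=0 wr=0: FU; after: ALU=1 MUL=1 MEM=0 BR=0, R=0, W=0
[5] BR needs rd=0 wr=0: FU; after: ALU=1 MUL=1 MEM=0 BR=0, R=0, W=0
[6] MUL needs rd=2 wr=1: RD_PORT; after: ALU=1 MUL=1 MEM=0 BR=0, R=0, W=0

reason(slot 6) = RD_PORT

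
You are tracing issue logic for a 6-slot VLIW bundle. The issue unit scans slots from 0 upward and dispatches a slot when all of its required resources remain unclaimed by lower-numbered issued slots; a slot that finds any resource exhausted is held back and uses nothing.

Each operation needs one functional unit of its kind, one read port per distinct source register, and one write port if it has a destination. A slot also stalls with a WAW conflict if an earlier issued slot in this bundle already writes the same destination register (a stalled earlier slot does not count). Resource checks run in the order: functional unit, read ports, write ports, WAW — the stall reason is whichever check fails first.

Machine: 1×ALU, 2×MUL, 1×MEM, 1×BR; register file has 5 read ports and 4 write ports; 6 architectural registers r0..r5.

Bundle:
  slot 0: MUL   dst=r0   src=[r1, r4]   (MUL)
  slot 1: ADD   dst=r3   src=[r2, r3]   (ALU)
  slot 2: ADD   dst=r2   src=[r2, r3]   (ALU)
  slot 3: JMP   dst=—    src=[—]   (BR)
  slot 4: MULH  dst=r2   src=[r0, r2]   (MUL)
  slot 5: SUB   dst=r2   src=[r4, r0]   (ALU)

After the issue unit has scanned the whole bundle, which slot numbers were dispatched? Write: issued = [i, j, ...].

issued = [0, 1, 3]

#0 MUL src=r1,r4 dispatched  <A:1 Mu:1 Ld:1 B:1 rd:3 wr:3>
#1 ALU src=r2,r3 dispatched  <A:0 Mu:1 Ld:1 B:1 rd:1 wr:2>
#2 ALU src=r2,r3 held:FU  <A:0 Mu:1 Ld:1 B:1 rd:1 wr:2>
#3 BR src=- dispatched  <A:0 Mu:1 Ld:1 B:0 rd:1 wr:2>
#4 MUL src=r0,r2 held:RD_PORT  <A:0 Mu:1 Ld:1 B:0 rd:1 wr:2>
#5 ALU src=r4,r0 held:FU  <A:0 Mu:1 Ld:1 B:0 rd:1 wr:2>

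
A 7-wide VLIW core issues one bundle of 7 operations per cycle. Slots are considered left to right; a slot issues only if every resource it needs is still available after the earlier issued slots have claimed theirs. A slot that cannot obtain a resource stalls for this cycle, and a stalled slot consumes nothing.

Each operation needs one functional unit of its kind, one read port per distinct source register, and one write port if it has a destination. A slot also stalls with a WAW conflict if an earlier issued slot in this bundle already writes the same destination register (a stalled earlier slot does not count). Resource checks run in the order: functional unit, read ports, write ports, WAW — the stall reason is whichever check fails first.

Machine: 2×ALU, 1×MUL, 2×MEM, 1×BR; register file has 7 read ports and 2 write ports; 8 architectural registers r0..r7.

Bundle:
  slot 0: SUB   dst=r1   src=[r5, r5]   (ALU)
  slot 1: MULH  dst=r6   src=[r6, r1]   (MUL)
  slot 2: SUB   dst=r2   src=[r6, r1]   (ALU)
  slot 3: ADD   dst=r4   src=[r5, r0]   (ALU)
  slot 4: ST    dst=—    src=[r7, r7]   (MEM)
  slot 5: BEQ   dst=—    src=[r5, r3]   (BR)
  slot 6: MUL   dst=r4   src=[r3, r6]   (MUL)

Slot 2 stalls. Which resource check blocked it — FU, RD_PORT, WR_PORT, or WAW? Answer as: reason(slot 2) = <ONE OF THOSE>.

reason(slot 2) = WR_PORT

slot 0 (ALU): ISSUE — free A1,Mu1,Ld2,B1 rp6 wp1
slot 1 (MUL): ISSUE — free A1,Mu0,Ld2,B1 rp4 wp0
slot 2 (ALU): stall WR_PORT — free A1,Mu0,Ld2,B1 rp4 wp0
slot 3 (ALU): stall WR_PORT — free A1,Mu0,Ld2,B1 rp4 wp0
slot 4 (MEM): ISSUE — free A1,Mu0,Ld1,B1 rp3 wp0
slot 5 (BR): ISSUE — free A1,Mu0,Ld1,B0 rp1 wp0
slot 6 (MUL): stall FU — free A1,Mu0,Ld1,B0 rp1 wp0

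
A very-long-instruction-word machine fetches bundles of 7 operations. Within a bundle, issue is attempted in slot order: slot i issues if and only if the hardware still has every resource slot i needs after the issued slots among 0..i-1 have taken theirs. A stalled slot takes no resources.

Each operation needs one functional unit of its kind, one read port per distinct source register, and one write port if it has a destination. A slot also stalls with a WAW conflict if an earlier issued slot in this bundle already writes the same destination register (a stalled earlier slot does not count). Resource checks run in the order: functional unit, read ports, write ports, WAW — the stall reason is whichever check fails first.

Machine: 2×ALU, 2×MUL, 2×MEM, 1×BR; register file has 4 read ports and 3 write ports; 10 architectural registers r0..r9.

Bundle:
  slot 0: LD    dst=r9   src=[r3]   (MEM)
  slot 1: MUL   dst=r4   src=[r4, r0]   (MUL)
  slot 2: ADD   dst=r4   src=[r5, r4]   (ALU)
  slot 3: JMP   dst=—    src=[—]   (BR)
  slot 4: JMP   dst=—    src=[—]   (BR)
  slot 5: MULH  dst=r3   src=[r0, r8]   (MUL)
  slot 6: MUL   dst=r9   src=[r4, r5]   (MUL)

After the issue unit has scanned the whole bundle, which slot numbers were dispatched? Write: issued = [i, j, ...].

issued = [0, 1, 3]

slot 0 (MEM): ISSUE — free A2,Mu2,Ld1,B1 rp3 wp2
slot 1 (MUL): ISSUE — free A2,Mu1,Ld1,B1 rp1 wp1
slot 2 (ALU): stall RD_PORT — free A2,Mu1,Ld1,B1 rp1 wp1
slot 3 (BR): ISSUE — free A2,Mu1,Ld1,B0 rp1 wp1
slot 4 (BR): stall FU — free A2,Mu1,Ld1,B0 rp1 wp1
slot 5 (MUL): stall RD_PORT — free A2,Mu1,Ld1,B0 rp1 wp1
slot 6 (MUL): stall RD_PORT — free A2,Mu1,Ld1,B0 rp1 wp1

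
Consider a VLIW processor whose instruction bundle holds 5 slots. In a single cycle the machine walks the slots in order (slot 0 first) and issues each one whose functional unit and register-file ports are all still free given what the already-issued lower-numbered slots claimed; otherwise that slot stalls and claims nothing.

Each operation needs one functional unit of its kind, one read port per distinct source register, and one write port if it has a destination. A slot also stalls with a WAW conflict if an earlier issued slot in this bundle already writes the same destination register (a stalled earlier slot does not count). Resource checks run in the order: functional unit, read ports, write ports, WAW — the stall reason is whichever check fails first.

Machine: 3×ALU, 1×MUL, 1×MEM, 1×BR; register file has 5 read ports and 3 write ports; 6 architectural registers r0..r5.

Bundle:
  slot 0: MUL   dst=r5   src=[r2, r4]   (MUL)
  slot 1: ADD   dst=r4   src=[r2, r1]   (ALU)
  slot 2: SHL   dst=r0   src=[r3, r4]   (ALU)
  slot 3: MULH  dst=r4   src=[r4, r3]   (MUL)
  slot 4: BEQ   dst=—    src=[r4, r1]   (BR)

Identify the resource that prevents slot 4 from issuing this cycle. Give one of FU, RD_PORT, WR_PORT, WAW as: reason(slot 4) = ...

  0. MUL→r5 ⇒ go  {3A/0Mu/1Ld/1B | 3r 2w}
  1. ALU→r4 ⇒ go  {2A/0Mu/1Ld/1B | 1r 1w}
  2. ALU→r0 ⇒ no(RD_PORT)  {2A/0Mu/1Ld/1B | 1r 1w}
  3. MUL→r4 ⇒ no(FU)  {2A/0Mu/1Ld/1B | 1r 1w}
  4. BR ⇒ no(RD_PORT)  {2A/0Mu/1Ld/1B | 1r 1w}

reason(slot 4) = RD_PORT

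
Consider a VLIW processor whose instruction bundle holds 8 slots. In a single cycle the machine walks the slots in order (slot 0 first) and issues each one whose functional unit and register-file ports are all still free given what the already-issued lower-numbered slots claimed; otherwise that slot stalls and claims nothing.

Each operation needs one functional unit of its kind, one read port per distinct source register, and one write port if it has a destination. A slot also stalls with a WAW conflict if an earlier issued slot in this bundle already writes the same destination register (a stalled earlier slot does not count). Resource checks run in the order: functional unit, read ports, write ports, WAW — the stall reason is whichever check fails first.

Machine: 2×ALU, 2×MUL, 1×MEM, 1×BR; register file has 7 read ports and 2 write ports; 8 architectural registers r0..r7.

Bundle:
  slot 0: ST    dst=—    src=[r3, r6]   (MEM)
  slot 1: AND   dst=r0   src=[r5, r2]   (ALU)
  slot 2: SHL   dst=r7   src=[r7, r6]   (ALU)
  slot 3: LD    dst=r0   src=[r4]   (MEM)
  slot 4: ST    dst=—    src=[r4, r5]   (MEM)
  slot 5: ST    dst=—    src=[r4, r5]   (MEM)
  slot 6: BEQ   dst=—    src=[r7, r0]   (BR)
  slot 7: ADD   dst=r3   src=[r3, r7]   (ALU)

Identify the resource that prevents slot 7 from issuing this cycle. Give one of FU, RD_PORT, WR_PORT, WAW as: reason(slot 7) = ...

[0] MEM needs rd=2 wr=0: ok; after: ALU=2 MUL=2 MEM=0 BR=1, R=5, W=2
[1] ALU needs rd=2 wr=1: ok; after: ALU=1 MUL=2 MEM=0 BR=1, R=3, W=1
[2] ALU needs rd=2 wr=1: ok; after: ALU=0 MUL=2 MEM=0 BR=1, R=1, W=0
[3] MEM needs rd=1 wr=1: FU; after: ALU=0 MUL=2 MEM=0 BR=1, R=1, W=0
[4] MEM needs rd=2 wr=0: FU; after: ALU=0 MUL=2 MEM=0 BR=1, R=1, W=0
[5] MEM needs rd=2 wr=0: FU; after: ALU=0 MUL=2 MEM=0 BR=1, R=1, W=0
[6] BR needs rd=2 wr=0: RD_PORT; after: ALU=0 MUL=2 MEM=0 BR=1, R=1, W=0
[7] ALU needs rd=2 wr=1: FU; after: ALU=0 MUL=2 MEM=0 BR=1, R=1, W=0

reason(slot 7) = FU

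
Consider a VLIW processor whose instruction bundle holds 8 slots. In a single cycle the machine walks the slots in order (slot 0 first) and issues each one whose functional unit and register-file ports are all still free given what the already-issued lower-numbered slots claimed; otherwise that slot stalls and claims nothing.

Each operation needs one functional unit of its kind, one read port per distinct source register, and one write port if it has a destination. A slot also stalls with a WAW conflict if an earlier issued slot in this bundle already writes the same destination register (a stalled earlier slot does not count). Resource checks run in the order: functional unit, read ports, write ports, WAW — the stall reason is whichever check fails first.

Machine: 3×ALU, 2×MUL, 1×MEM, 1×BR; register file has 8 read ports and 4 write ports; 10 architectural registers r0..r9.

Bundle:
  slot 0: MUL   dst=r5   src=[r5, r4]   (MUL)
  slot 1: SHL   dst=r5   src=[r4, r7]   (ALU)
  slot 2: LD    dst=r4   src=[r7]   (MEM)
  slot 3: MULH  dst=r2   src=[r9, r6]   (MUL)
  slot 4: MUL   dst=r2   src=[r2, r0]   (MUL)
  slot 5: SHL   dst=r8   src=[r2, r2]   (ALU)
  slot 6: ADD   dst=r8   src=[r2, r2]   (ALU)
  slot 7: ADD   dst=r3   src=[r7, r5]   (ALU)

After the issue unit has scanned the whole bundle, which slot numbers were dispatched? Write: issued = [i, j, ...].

issued = [0, 2, 3, 5]

  0. MUL→r5 ⇒ go  {3A/1Mu/1Ld/1B | 6r 3w}
  1. ALU→r5 ⇒ no(WAW)  {3A/1Mu/1Ld/1B | 6r 3w}
  2. MEM→r4 ⇒ go  {3A/1Mu/0Ld/1B | 5r 2w}
  3. MUL→r2 ⇒ go  {3A/0Mu/0Ld/1B | 3r 1w}
  4. MUL→r2 ⇒ no(FU)  {3A/0Mu/0Ld/1B | 3r 1w}
  5. ALU→r8 ⇒ go  {2A/0Mu/0Ld/1B | 2r 0w}
  6. ALU→r8 ⇒ no(WR_PORT)  {2A/0Mu/0Ld/1B | 2r 0w}
  7. ALU→r3 ⇒ no(WR_PORT)  {2A/0Mu/0Ld/1B | 2r 0w}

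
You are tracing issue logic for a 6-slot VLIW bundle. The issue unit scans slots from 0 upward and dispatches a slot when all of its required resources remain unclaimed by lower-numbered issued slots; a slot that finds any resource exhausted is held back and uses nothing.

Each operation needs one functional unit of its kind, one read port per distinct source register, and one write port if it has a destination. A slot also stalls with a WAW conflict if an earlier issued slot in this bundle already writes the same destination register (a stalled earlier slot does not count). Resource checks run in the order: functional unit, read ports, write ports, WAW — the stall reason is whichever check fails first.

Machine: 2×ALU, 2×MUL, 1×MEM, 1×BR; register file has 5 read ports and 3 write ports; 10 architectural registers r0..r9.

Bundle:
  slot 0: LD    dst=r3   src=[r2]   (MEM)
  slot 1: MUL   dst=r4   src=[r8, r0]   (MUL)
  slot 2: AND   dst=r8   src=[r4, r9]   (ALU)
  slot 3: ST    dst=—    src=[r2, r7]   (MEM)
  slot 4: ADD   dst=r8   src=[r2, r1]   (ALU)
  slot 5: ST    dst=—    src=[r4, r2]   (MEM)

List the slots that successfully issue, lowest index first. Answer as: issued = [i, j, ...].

issued = [0, 1, 2]

slot 0 (MEM): ISSUE — free A2,Mu2,Ld0,B1 rp4 wp2
slot 1 (MUL): ISSUE — free A2,Mu1,Ld0,B1 rp2 wp1
slot 2 (ALU): ISSUE — free A1,Mu1,Ld0,B1 rp0 wp0
slot 3 (MEM): stall FU — free A1,Mu1,Ld0,B1 rp0 wp0
slot 4 (ALU): stall RD_PORT — free A1,Mu1,Ld0,B1 rp0 wp0
slot 5 (MEM): stall FU — free A1,Mu1,Ld0,B1 rp0 wp0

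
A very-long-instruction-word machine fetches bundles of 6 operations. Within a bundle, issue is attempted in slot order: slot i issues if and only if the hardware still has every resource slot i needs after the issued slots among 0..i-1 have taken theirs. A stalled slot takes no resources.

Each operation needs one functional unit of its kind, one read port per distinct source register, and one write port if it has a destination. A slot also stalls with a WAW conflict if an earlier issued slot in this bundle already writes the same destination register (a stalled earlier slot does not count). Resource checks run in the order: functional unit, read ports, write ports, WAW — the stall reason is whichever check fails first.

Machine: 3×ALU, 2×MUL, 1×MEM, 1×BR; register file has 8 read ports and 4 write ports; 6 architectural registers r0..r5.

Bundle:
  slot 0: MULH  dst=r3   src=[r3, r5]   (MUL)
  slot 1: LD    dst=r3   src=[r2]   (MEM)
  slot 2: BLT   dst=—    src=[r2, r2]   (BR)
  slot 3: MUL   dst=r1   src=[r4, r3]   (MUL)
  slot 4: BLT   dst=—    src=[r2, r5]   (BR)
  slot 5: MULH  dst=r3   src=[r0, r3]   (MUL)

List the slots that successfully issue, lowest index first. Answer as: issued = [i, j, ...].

#0 MUL src=r3,r5 dispatched  <A:3 Mu:1 Ld:1 B:1 rd:6 wr:3>
#1 MEM src=r2 held:WAW  <A:3 Mu:1 Ld:1 B:1 rd:6 wr:3>
#2 BR src=r2,r2 dispatched  <A:3 Mu:1 Ld:1 B:0 rd:5 wr:3>
#3 MUL src=r4,r3 dispatched  <A:3 Mu:0 Ld:1 B:0 rd:3 wr:2>
#4 BR src=r2,r5 held:FU  <A:3 Mu:0 Ld:1 B:0 rd:3 wr:2>
#5 MUL src=r0,r3 held:FU  <A:3 Mu:0 Ld:1 B:0 rd:3 wr:2>

issued = [0, 2, 3]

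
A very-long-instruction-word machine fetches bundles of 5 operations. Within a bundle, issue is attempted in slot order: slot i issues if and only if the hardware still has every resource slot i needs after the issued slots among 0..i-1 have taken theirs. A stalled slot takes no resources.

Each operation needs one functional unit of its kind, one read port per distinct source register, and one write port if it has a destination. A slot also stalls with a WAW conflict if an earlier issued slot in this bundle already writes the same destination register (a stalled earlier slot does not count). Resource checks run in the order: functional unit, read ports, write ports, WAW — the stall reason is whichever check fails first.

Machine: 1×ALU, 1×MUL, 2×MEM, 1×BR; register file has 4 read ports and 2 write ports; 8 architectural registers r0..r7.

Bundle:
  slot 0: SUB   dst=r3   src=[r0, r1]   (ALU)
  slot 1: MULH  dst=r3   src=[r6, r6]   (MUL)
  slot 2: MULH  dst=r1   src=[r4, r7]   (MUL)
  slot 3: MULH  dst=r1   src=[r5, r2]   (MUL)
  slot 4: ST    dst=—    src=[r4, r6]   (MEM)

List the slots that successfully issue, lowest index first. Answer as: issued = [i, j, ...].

(0) want 1×ALU +2rd +1wr — yes → AL0|MU1|ME2|BR1|rd2|wr1
(1) want 1×MUL +1rd +1wr — WAW → AL0|MU1|ME2|BR1|rd2|wr1
(2) want 1×MUL +2rd +1wr — yes → AL0|MU0|ME2|BR1|rd0|wr0
(3) want 1×MUL +2rd +1wr — FU → AL0|MU0|ME2|BR1|rd0|wr0
(4) want 1×MEM +2rd +0wr — RD_PORT → AL0|MU0|ME2|BR1|rd0|wr0

issued = [0, 2]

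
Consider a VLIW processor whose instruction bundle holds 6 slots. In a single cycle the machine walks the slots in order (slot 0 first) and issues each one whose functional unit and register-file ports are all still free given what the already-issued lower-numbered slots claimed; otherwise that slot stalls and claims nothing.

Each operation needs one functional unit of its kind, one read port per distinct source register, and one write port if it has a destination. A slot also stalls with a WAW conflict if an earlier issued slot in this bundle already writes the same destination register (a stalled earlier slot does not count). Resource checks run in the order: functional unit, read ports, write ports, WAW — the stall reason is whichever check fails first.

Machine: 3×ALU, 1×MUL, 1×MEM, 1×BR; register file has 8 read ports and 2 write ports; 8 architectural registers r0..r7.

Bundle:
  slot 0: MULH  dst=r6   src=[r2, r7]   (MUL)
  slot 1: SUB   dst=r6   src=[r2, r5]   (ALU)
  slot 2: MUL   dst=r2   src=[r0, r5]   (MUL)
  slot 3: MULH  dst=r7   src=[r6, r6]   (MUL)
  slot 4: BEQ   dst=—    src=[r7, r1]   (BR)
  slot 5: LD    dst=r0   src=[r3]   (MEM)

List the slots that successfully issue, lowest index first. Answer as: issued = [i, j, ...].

(0) want 1×MUL +2rd +1wr — yes → AL3|MU0|ME1|BR1|rd6|wr1
(1) want 1×ALU +2rd +1wr — WAW → AL3|MU0|ME1|BR1|rd6|wr1
(2) want 1×MUL +2rd +1wr — FU → AL3|MU0|ME1|BR1|rd6|wr1
(3) want 1×MUL +1rd +1wr — FU → AL3|MU0|ME1|BR1|rd6|wr1
(4) want 1×BR +2rd +0wr — yes → AL3|MU0|ME1|BR0|rd4|wr1
(5) want 1×MEM +1rd +1wr — yes → AL3|MU0|ME0|BR0|rd3|wr0

issued = [0, 4, 5]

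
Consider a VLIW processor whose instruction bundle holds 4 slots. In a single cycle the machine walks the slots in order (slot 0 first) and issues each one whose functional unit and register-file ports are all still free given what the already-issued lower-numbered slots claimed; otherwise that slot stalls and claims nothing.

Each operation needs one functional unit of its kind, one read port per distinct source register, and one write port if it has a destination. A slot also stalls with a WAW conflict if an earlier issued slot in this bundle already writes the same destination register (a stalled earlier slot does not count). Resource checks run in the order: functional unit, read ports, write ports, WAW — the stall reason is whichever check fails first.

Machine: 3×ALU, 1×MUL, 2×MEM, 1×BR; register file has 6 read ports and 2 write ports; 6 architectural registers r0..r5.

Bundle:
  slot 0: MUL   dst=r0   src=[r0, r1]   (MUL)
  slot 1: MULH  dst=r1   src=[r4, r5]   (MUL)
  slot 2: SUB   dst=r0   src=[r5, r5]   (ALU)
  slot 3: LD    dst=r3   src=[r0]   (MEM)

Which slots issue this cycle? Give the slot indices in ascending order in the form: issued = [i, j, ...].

issued = [0, 3]

slot 0 (MUL): ISSUE — free A3,Mu0,Ld2,B1 rp4 wp1
slot 1 (MUL): stall FU — free A3,Mu0,Ld2,B1 rp4 wp1
slot 2 (ALU): stall WAW — free A3,Mu0,Ld2,B1 rp4 wp1
slot 3 (MEM): ISSUE — free A3,Mu0,Ld1,B1 rp3 wp0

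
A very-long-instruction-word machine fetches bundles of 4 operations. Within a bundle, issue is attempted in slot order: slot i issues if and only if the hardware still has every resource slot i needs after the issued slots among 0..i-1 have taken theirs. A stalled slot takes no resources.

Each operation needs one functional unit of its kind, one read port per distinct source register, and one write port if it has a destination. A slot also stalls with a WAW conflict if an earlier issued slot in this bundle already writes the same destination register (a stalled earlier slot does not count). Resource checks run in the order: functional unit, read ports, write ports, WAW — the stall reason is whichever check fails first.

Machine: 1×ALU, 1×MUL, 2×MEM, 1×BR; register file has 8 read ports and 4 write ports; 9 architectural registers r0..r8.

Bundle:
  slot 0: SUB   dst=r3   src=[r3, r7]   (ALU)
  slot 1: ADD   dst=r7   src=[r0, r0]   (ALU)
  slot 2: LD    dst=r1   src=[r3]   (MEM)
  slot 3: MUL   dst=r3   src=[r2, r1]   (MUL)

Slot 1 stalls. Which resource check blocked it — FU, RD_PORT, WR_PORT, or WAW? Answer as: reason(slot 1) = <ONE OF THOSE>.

[0] ALU needs rd=2 wr=1: ok; after: ALU=0 MUL=1 MEM=2 BR=1, R=6, W=3
[1] ALU needs rd=1 wr=1: FU; after: ALU=0 MUL=1 MEM=2 BR=1, R=6, W=3
[2] MEM needs rd=1 wr=1: ok; after: ALU=0 MUL=1 MEM=1 BR=1, R=5, W=2
[3] MUL needs rd=2 wr=1: WAW; after: ALU=0 MUL=1 MEM=1 BR=1, R=5, W=2

reason(slot 1) = FU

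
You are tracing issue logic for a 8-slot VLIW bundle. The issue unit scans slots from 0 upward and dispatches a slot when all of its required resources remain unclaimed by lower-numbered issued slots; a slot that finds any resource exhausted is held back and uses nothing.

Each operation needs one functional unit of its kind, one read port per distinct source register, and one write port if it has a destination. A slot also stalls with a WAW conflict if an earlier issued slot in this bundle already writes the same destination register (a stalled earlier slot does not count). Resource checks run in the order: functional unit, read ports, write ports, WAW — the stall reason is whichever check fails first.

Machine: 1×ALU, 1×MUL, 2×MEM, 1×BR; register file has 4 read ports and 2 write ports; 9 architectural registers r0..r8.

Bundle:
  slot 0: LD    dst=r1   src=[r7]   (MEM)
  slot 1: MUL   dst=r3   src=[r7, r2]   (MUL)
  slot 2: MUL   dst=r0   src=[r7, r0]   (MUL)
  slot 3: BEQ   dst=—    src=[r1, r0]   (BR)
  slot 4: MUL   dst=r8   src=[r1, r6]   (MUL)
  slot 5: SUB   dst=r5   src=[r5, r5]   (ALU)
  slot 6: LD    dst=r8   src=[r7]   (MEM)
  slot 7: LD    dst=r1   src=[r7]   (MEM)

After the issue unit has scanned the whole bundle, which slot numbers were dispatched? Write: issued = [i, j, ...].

issued = [0, 1]

#0 MEM src=r7 dispatched  <A:1 Mu:1 Ld:1 B:1 rd:3 wr:1>
#1 MUL src=r7,r2 dispatched  <A:1 Mu:0 Ld:1 B:1 rd:1 wr:0>
#2 MUL src=r7,r0 held:FU  <A:1 Mu:0 Ld:1 B:1 rd:1 wr:0>
#3 BR src=r1,r0 held:RD_PORT  <A:1 Mu:0 Ld:1 B:1 rd:1 wr:0>
#4 MUL src=r1,r6 held:FU  <A:1 Mu:0 Ld:1 B:1 rd:1 wr:0>
#5 ALU src=r5,r5 held:WR_PORT  <A:1 Mu:0 Ld:1 B:1 rd:1 wr:0>
#6 MEM src=r7 held:WR_PORT  <A:1 Mu:0 Ld:1 B:1 rd:1 wr:0>
#7 MEM src=r7 held:WR_PORT  <A:1 Mu:0 Ld:1 B:1 rd:1 wr:0>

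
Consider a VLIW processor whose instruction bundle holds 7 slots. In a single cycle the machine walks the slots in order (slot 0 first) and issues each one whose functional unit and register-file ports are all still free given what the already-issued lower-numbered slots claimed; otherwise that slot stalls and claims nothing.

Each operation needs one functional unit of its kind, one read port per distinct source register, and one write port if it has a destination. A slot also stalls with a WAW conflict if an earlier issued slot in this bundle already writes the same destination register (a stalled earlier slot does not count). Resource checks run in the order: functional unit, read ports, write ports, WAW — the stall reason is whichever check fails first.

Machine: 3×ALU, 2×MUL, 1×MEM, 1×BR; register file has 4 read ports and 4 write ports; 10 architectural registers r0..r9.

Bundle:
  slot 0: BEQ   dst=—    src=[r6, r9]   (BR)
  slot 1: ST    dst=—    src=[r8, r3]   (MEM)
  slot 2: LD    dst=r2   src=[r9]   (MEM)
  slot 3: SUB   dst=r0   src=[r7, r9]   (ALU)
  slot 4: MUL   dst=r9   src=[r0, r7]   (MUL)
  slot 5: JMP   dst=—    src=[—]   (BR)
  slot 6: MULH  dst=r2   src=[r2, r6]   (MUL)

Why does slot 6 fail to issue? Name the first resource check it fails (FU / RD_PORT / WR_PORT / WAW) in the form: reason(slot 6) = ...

reason(slot 6) = RD_PORT

  0. BR ⇒ go  {3A/2Mu/1Ld/0B | 2r 4w}
  1. MEM ⇒ go  {3A/2Mu/0Ld/0B | 0r 4w}
  2. MEM→r2 ⇒ no(FU)  {3A/2Mu/0Ld/0B | 0r 4w}
  3. ALU→r0 ⇒ no(RD_PORT)  {3A/2Mu/0Ld/0B | 0r 4w}
  4. MUL→r9 ⇒ no(RD_PORT)  {3A/2Mu/0Ld/0B | 0r 4w}
  5. BR ⇒ no(FU)  {3A/2Mu/0Ld/0B | 0r 4w}
  6. MUL→r2 ⇒ no(RD_PORT)  {3A/2Mu/0Ld/0B | 0r 4w}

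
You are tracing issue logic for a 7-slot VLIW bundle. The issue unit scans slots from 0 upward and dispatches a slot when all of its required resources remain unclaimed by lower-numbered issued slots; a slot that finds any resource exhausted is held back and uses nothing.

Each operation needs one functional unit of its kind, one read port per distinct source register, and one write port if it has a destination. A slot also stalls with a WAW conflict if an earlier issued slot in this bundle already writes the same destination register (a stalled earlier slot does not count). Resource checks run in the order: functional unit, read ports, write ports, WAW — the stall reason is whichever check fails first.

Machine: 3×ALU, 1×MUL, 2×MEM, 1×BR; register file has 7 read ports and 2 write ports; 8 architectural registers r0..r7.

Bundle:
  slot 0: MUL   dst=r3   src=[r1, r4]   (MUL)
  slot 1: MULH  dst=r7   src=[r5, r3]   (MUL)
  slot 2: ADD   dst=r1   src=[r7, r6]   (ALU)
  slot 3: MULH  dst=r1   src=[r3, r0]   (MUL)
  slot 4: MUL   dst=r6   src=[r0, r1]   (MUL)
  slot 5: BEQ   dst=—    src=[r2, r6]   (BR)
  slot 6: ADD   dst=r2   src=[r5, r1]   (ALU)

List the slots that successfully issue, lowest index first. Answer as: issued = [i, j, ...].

issued = [0, 2, 5]

slot 0 (MUL): ISSUE — free A3,Mu0,Ld2,B1 rp5 wp1
slot 1 (MUL): stall FU — free A3,Mu0,Ld2,B1 rp5 wp1
slot 2 (ALU): ISSUE — free A2,Mu0,Ld2,B1 rp3 wp0
slot 3 (MUL): stall FU — free A2,Mu0,Ld2,B1 rp3 wp0
slot 4 (MUL): stall FU — free A2,Mu0,Ld2,B1 rp3 wp0
slot 5 (BR): ISSUE — free A2,Mu0,Ld2,B0 rp1 wp0
slot 6 (ALU): stall RD_PORT — free A2,Mu0,Ld2,B0 rp1 wp0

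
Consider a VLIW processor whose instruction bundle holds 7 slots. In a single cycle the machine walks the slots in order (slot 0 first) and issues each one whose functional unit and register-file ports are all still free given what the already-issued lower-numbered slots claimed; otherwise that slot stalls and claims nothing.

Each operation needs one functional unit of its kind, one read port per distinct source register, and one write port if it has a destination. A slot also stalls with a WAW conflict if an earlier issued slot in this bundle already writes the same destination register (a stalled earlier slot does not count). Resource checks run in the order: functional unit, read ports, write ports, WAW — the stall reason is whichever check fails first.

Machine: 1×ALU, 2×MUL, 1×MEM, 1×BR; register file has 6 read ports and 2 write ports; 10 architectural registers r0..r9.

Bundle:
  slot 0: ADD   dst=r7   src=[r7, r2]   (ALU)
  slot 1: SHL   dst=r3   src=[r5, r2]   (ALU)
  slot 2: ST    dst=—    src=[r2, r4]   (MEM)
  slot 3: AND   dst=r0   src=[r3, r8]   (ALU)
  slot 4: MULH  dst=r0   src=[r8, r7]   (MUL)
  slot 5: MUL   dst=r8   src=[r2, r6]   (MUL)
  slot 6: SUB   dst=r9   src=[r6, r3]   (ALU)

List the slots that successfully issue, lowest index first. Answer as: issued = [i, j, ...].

#0 ALU src=r7,r2 dispatched  <A:0 Mu:2 Ld:1 B:1 rd:4 wr:1>
#1 ALU src=r5,r2 held:FU  <A:0 Mu:2 Ld:1 B:1 rd:4 wr:1>
#2 MEM src=r2,r4 dispatched  <A:0 Mu:2 Ld:0 B:1 rd:2 wr:1>
#3 ALU src=r3,r8 held:FU  <A:0 Mu:2 Ld:0 B:1 rd:2 wr:1>
#4 MUL src=r8,r7 dispatched  <A:0 Mu:1 Ld:0 B:1 rd:0 wr:0>
#5 MUL src=r2,r6 held:RD_PORT  <A:0 Mu:1 Ld:0 B:1 rd:0 wr:0>
#6 ALU src=r6,r3 held:FU  <A:0 Mu:1 Ld:0 B:1 rd:0 wr:0>

issued = [0, 2, 4]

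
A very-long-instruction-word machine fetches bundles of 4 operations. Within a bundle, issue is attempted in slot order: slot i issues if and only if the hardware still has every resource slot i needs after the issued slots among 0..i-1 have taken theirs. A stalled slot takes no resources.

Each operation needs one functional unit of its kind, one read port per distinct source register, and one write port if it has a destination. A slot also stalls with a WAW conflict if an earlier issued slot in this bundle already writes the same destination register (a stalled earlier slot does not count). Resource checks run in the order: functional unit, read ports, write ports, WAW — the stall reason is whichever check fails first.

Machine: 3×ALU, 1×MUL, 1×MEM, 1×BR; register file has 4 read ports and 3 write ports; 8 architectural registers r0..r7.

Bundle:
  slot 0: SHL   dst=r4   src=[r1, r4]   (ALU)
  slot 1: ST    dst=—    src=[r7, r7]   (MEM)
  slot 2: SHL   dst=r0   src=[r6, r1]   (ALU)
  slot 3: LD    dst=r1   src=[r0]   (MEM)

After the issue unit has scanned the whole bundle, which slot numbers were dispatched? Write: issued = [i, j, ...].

(0) want 1×ALU +2rd +1wr — yes → AL2|MU1|ME1|BR1|rd2|wr2
(1) want 1×MEM +1rd +0wr — yes → AL2|MU1|ME0|BR1|rd1|wr2
(2) want 1×ALU +2rd +1wr — RD_PORT → AL2|MU1|ME0|BR1|rd1|wr2
(3) want 1×MEM +1rd +1wr — FU → AL2|MU1|ME0|BR1|rd1|wr2

issued = [0, 1]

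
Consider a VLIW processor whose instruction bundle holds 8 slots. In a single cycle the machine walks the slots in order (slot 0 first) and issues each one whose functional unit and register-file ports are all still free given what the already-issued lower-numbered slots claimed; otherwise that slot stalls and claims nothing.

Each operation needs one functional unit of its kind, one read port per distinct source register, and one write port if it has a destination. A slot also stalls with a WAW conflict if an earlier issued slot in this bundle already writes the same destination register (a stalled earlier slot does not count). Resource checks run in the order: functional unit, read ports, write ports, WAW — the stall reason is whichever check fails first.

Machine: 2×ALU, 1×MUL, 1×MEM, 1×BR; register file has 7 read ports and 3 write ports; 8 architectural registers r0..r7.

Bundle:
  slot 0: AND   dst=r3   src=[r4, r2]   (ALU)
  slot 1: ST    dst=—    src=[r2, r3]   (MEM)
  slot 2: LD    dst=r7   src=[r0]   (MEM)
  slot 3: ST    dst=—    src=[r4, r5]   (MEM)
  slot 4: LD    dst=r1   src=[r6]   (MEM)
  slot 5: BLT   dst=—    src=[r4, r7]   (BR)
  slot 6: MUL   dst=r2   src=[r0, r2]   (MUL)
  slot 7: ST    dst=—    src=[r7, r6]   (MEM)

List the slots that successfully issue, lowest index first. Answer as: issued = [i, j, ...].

[0] ALU needs rd=2 wr=1: ok; after: ALU=1 MUL=1 MEM=1 BR=1, R=5, W=2
[1] MEM needs rd=2 wr=0: ok; after: ALU=1 MUL=1 MEM=0 BR=1, R=3, W=2
[2] MEM needs rd=1 wr=1: FU; after: ALU=1 MUL=1 MEM=0 BR=1, R=3, W=2
[3] MEM needs rd=2 wr=0: FU; after: ALU=1 MUL=1 MEM=0 BR=1, R=3, W=2
[4] MEM needs rd=1 wr=1: FU; after: ALU=1 MUL=1 MEM=0 BR=1, R=3, W=2
[5] BR needs rd=2 wr=0: ok; after: ALU=1 MUL=1 MEM=0 BR=0, R=1, W=2
[6] MUL needs rd=2 wr=1: RD_PORT; after: ALU=1 MUL=1 MEM=0 BR=0, R=1, W=2
[7] MEM needs rd=2 wr=0: FU; after: ALU=1 MUL=1 MEM=0 BR=0, R=1, W=2

issued = [0, 1, 5]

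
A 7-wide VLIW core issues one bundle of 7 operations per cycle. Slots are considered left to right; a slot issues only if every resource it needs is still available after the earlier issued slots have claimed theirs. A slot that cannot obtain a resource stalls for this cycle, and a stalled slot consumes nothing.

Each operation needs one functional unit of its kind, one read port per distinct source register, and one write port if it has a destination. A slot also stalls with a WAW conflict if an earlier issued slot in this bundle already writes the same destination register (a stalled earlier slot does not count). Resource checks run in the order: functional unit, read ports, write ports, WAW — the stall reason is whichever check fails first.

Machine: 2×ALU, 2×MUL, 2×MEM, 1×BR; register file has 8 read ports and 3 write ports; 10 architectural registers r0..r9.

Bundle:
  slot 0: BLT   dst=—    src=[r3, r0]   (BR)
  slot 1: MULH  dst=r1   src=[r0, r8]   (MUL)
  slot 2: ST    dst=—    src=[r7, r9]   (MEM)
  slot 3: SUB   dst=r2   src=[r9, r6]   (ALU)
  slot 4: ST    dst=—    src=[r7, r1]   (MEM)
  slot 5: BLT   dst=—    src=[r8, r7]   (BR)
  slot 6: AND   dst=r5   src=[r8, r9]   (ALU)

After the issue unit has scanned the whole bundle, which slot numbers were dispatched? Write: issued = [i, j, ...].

(0) want 1×BR +2rd +0wr — yes → AL2|MU2|ME2|BR0|rd6|wr3
(1) want 1×MUL +2rd +1wr — yes → AL2|MU1|ME2|BR0|rd4|wr2
(2) want 1×MEM +2rd +0wr — yes → AL2|MU1|ME1|BR0|rd2|wr2
(3) want 1×ALU +2rd +1wr — yes → AL1|MU1|ME1|BR0|rd0|wr1
(4) want 1×MEM +2rd +0wr — RD_PORT → AL1|MU1|ME1|BR0|rd0|wr1
(5) want 1×BR +2rd +0wr — FU → AL1|MU1|ME1|BR0|rd0|wr1
(6) want 1×ALU +2rd +1wr — RD_PORT → AL1|MU1|ME1|BR0|rd0|wr1

issued = [0, 1, 2, 3]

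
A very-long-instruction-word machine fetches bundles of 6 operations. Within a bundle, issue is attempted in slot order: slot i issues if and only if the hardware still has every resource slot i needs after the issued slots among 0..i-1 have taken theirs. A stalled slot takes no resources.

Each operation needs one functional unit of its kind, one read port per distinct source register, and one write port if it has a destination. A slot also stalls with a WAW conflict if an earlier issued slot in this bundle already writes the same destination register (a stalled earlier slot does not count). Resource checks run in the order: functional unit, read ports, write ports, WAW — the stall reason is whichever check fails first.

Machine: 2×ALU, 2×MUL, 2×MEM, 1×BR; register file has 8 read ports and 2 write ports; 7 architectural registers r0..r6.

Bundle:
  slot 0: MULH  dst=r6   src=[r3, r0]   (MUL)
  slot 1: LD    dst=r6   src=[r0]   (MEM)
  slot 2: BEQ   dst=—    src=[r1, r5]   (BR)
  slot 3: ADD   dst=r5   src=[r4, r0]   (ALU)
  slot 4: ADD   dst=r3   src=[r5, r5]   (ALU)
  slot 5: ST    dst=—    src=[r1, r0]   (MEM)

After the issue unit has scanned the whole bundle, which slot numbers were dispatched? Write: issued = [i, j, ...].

#0 MUL src=r3,r0 dispatched  <A:2 Mu:1 Ld:2 B:1 rd:6 wr:1>
#1 MEM src=r0 held:WAW  <A:2 Mu:1 Ld:2 B:1 rd:6 wr:1>
#2 BR src=r1,r5 dispatched  <A:2 Mu:1 Ld:2 B:0 rd:4 wr:1>
#3 ALU src=r4,r0 dispatched  <A:1 Mu:1 Ld:2 B:0 rd:2 wr:0>
#4 ALU src=r5,r5 held:WR_PORT  <A:1 Mu:1 Ld:2 B:0 rd:2 wr:0>
#5 MEM src=r1,r0 dispatched  <A:1 Mu:1 Ld:1 B:0 rd:0 wr:0>

issued = [0, 2, 3, 5]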